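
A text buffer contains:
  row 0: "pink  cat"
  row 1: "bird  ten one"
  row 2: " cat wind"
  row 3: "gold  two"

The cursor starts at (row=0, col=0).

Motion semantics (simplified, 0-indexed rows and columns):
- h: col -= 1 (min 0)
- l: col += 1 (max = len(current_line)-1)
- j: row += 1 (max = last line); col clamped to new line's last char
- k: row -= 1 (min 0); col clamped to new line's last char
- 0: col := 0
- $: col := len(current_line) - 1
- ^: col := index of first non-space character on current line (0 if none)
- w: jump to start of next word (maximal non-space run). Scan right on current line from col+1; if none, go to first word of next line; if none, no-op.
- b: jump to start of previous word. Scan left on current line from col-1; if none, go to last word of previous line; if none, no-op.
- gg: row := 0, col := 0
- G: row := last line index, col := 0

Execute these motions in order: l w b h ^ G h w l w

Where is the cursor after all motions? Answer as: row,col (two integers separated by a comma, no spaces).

After 1 (l): row=0 col=1 char='i'
After 2 (w): row=0 col=6 char='c'
After 3 (b): row=0 col=0 char='p'
After 4 (h): row=0 col=0 char='p'
After 5 (^): row=0 col=0 char='p'
After 6 (G): row=3 col=0 char='g'
After 7 (h): row=3 col=0 char='g'
After 8 (w): row=3 col=6 char='t'
After 9 (l): row=3 col=7 char='w'
After 10 (w): row=3 col=7 char='w'

Answer: 3,7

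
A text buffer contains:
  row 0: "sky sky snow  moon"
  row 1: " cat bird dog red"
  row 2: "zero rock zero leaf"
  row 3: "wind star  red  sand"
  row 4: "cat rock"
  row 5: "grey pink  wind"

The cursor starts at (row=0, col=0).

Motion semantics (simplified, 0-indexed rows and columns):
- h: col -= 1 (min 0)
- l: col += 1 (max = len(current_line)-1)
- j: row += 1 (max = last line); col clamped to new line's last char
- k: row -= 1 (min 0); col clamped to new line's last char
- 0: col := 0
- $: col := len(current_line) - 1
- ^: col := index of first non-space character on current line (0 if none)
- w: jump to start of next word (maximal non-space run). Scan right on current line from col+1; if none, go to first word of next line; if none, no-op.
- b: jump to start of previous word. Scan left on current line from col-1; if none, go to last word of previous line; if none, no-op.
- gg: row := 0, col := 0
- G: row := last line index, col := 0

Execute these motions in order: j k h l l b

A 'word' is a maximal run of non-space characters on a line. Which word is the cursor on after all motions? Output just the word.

Answer: sky

Derivation:
After 1 (j): row=1 col=0 char='_'
After 2 (k): row=0 col=0 char='s'
After 3 (h): row=0 col=0 char='s'
After 4 (l): row=0 col=1 char='k'
After 5 (l): row=0 col=2 char='y'
After 6 (b): row=0 col=0 char='s'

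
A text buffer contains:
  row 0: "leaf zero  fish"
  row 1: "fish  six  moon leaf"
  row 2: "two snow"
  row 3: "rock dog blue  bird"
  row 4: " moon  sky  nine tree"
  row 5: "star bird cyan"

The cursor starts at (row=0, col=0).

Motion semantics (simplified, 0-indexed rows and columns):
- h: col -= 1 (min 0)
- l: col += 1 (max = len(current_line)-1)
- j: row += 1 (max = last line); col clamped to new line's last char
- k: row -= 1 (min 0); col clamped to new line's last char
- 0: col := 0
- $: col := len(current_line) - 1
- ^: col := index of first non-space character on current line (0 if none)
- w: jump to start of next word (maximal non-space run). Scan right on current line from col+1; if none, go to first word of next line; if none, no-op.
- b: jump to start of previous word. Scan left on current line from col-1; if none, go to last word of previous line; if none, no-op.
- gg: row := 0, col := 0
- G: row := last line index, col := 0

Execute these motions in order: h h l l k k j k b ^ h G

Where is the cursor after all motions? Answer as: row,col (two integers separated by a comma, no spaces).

After 1 (h): row=0 col=0 char='l'
After 2 (h): row=0 col=0 char='l'
After 3 (l): row=0 col=1 char='e'
After 4 (l): row=0 col=2 char='a'
After 5 (k): row=0 col=2 char='a'
After 6 (k): row=0 col=2 char='a'
After 7 (j): row=1 col=2 char='s'
After 8 (k): row=0 col=2 char='a'
After 9 (b): row=0 col=0 char='l'
After 10 (^): row=0 col=0 char='l'
After 11 (h): row=0 col=0 char='l'
After 12 (G): row=5 col=0 char='s'

Answer: 5,0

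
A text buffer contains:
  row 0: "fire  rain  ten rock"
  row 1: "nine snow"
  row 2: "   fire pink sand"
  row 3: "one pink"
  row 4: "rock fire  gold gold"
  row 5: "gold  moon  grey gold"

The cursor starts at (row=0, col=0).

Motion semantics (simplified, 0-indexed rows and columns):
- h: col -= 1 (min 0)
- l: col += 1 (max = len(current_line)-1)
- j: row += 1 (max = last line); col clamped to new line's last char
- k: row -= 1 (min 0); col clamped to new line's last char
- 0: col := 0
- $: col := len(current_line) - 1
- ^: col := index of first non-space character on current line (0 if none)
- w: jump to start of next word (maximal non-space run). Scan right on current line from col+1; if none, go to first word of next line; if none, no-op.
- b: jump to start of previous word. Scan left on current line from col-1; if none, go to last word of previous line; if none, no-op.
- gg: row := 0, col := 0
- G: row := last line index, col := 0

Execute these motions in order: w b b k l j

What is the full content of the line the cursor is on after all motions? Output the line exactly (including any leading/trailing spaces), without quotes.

After 1 (w): row=0 col=6 char='r'
After 2 (b): row=0 col=0 char='f'
After 3 (b): row=0 col=0 char='f'
After 4 (k): row=0 col=0 char='f'
After 5 (l): row=0 col=1 char='i'
After 6 (j): row=1 col=1 char='i'

Answer: nine snow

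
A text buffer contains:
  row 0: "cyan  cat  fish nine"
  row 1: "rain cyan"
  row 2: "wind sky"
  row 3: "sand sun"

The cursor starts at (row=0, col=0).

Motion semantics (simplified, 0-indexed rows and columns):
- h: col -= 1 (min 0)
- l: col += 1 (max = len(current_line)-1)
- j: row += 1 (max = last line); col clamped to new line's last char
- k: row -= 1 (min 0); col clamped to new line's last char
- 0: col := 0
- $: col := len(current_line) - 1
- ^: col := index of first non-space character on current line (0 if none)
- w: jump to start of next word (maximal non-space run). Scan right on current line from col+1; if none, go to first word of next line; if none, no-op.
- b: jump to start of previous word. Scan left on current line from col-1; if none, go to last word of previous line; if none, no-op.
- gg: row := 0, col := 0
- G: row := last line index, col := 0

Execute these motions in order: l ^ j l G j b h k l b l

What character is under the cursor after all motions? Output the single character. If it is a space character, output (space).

After 1 (l): row=0 col=1 char='y'
After 2 (^): row=0 col=0 char='c'
After 3 (j): row=1 col=0 char='r'
After 4 (l): row=1 col=1 char='a'
After 5 (G): row=3 col=0 char='s'
After 6 (j): row=3 col=0 char='s'
After 7 (b): row=2 col=5 char='s'
After 8 (h): row=2 col=4 char='_'
After 9 (k): row=1 col=4 char='_'
After 10 (l): row=1 col=5 char='c'
After 11 (b): row=1 col=0 char='r'
After 12 (l): row=1 col=1 char='a'

Answer: a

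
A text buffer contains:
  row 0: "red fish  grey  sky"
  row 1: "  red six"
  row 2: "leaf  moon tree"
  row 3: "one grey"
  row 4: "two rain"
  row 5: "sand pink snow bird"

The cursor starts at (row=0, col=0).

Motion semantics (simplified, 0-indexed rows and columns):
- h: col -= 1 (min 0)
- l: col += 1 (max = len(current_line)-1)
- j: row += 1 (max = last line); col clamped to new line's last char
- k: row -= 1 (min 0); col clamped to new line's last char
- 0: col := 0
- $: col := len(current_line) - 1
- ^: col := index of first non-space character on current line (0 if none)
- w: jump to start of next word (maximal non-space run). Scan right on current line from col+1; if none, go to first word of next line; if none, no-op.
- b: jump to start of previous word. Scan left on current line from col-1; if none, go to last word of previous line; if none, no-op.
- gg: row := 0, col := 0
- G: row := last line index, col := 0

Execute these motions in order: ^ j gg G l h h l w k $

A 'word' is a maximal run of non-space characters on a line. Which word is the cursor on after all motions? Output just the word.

Answer: rain

Derivation:
After 1 (^): row=0 col=0 char='r'
After 2 (j): row=1 col=0 char='_'
After 3 (gg): row=0 col=0 char='r'
After 4 (G): row=5 col=0 char='s'
After 5 (l): row=5 col=1 char='a'
After 6 (h): row=5 col=0 char='s'
After 7 (h): row=5 col=0 char='s'
After 8 (l): row=5 col=1 char='a'
After 9 (w): row=5 col=5 char='p'
After 10 (k): row=4 col=5 char='a'
After 11 ($): row=4 col=7 char='n'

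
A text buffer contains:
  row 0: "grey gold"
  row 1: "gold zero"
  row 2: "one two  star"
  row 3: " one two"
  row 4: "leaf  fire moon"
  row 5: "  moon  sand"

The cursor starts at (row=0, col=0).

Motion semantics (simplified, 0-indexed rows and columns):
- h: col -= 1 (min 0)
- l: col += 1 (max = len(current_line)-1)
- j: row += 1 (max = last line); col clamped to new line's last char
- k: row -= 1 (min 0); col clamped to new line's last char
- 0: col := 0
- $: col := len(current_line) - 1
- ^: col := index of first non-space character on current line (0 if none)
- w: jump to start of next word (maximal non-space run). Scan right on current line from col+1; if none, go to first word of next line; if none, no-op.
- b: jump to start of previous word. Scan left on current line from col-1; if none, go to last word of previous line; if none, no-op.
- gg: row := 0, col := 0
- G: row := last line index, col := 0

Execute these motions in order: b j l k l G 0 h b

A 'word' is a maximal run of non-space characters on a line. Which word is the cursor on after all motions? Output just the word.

After 1 (b): row=0 col=0 char='g'
After 2 (j): row=1 col=0 char='g'
After 3 (l): row=1 col=1 char='o'
After 4 (k): row=0 col=1 char='r'
After 5 (l): row=0 col=2 char='e'
After 6 (G): row=5 col=0 char='_'
After 7 (0): row=5 col=0 char='_'
After 8 (h): row=5 col=0 char='_'
After 9 (b): row=4 col=11 char='m'

Answer: moon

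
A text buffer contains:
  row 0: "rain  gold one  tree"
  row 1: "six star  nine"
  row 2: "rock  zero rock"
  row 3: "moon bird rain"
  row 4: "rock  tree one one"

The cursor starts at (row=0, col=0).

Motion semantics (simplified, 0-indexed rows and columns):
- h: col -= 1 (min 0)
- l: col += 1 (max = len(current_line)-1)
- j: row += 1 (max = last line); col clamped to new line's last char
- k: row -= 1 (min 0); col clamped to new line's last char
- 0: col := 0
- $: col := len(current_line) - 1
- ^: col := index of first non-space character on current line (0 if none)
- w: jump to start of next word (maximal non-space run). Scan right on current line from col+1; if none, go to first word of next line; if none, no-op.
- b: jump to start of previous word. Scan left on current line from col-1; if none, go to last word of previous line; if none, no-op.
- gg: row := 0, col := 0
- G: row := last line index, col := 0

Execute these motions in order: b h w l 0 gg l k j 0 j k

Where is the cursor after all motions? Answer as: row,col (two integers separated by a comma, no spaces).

After 1 (b): row=0 col=0 char='r'
After 2 (h): row=0 col=0 char='r'
After 3 (w): row=0 col=6 char='g'
After 4 (l): row=0 col=7 char='o'
After 5 (0): row=0 col=0 char='r'
After 6 (gg): row=0 col=0 char='r'
After 7 (l): row=0 col=1 char='a'
After 8 (k): row=0 col=1 char='a'
After 9 (j): row=1 col=1 char='i'
After 10 (0): row=1 col=0 char='s'
After 11 (j): row=2 col=0 char='r'
After 12 (k): row=1 col=0 char='s'

Answer: 1,0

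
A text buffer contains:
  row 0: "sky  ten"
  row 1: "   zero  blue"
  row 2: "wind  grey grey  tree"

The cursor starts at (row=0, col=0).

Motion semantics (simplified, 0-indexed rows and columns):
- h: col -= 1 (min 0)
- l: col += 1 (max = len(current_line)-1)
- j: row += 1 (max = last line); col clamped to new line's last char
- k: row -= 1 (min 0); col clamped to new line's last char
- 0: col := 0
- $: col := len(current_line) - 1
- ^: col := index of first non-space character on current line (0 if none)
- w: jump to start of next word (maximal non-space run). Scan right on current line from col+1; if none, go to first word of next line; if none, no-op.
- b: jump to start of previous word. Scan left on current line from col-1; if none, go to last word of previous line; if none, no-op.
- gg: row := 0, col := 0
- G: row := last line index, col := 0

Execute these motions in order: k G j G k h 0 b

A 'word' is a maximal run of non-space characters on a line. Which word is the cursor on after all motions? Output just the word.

Answer: ten

Derivation:
After 1 (k): row=0 col=0 char='s'
After 2 (G): row=2 col=0 char='w'
After 3 (j): row=2 col=0 char='w'
After 4 (G): row=2 col=0 char='w'
After 5 (k): row=1 col=0 char='_'
After 6 (h): row=1 col=0 char='_'
After 7 (0): row=1 col=0 char='_'
After 8 (b): row=0 col=5 char='t'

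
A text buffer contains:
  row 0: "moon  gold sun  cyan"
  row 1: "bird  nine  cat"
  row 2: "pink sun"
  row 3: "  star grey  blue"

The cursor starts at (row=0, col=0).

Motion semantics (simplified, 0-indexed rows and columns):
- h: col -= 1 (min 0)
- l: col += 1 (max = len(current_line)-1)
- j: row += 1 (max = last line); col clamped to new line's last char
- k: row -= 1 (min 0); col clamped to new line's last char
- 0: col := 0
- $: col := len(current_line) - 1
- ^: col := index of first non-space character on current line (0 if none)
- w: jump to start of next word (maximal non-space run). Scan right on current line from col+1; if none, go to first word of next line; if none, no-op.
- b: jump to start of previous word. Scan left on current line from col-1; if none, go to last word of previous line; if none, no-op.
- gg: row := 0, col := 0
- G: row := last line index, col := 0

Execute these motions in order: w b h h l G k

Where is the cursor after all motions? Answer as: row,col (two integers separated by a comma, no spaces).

After 1 (w): row=0 col=6 char='g'
After 2 (b): row=0 col=0 char='m'
After 3 (h): row=0 col=0 char='m'
After 4 (h): row=0 col=0 char='m'
After 5 (l): row=0 col=1 char='o'
After 6 (G): row=3 col=0 char='_'
After 7 (k): row=2 col=0 char='p'

Answer: 2,0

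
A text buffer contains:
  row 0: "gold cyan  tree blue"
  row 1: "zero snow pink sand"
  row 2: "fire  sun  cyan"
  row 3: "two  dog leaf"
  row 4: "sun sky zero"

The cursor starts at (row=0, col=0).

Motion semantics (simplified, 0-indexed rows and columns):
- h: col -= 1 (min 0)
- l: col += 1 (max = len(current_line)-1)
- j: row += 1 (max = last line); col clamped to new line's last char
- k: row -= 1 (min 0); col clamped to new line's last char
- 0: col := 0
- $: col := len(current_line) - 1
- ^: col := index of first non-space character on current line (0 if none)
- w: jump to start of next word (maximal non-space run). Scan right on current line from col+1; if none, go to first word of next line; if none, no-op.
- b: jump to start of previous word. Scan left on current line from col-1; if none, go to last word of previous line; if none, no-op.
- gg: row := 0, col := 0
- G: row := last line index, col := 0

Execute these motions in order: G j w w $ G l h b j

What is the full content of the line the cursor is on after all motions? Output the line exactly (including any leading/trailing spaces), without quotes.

After 1 (G): row=4 col=0 char='s'
After 2 (j): row=4 col=0 char='s'
After 3 (w): row=4 col=4 char='s'
After 4 (w): row=4 col=8 char='z'
After 5 ($): row=4 col=11 char='o'
After 6 (G): row=4 col=0 char='s'
After 7 (l): row=4 col=1 char='u'
After 8 (h): row=4 col=0 char='s'
After 9 (b): row=3 col=9 char='l'
After 10 (j): row=4 col=9 char='e'

Answer: sun sky zero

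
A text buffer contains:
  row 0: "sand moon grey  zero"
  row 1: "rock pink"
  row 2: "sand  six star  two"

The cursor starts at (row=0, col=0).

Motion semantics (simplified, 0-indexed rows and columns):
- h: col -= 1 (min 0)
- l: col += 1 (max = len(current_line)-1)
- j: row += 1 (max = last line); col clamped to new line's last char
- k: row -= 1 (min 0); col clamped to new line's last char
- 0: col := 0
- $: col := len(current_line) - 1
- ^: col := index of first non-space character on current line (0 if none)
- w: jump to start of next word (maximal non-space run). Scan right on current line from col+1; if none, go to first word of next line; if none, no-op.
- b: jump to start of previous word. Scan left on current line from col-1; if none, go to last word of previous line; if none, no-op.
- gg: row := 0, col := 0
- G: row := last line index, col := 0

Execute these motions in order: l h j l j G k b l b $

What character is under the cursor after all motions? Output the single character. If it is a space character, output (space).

After 1 (l): row=0 col=1 char='a'
After 2 (h): row=0 col=0 char='s'
After 3 (j): row=1 col=0 char='r'
After 4 (l): row=1 col=1 char='o'
After 5 (j): row=2 col=1 char='a'
After 6 (G): row=2 col=0 char='s'
After 7 (k): row=1 col=0 char='r'
After 8 (b): row=0 col=16 char='z'
After 9 (l): row=0 col=17 char='e'
After 10 (b): row=0 col=16 char='z'
After 11 ($): row=0 col=19 char='o'

Answer: o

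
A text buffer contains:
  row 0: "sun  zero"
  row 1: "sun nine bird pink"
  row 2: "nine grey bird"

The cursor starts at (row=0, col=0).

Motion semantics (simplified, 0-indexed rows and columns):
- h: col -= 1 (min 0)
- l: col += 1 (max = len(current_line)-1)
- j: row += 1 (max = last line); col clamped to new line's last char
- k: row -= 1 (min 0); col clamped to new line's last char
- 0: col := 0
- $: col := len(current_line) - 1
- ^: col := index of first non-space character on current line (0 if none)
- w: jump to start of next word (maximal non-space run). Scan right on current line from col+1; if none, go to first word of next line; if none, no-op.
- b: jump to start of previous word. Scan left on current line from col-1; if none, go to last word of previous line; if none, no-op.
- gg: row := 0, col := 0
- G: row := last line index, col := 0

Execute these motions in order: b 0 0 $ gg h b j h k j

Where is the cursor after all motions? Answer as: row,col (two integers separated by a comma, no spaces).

Answer: 1,0

Derivation:
After 1 (b): row=0 col=0 char='s'
After 2 (0): row=0 col=0 char='s'
After 3 (0): row=0 col=0 char='s'
After 4 ($): row=0 col=8 char='o'
After 5 (gg): row=0 col=0 char='s'
After 6 (h): row=0 col=0 char='s'
After 7 (b): row=0 col=0 char='s'
After 8 (j): row=1 col=0 char='s'
After 9 (h): row=1 col=0 char='s'
After 10 (k): row=0 col=0 char='s'
After 11 (j): row=1 col=0 char='s'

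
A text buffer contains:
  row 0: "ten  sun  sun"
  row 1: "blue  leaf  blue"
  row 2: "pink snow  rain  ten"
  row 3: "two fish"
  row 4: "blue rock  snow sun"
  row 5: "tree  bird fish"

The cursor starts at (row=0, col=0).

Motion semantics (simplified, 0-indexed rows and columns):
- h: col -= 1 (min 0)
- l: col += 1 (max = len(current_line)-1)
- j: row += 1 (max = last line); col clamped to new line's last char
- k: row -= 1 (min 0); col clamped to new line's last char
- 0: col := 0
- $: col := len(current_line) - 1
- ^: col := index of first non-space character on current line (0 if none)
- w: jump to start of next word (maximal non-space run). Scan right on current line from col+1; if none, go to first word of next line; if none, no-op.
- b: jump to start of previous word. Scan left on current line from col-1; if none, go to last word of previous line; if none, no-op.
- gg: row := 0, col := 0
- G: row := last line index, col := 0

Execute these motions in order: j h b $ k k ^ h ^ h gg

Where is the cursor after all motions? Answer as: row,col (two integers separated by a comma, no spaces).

Answer: 0,0

Derivation:
After 1 (j): row=1 col=0 char='b'
After 2 (h): row=1 col=0 char='b'
After 3 (b): row=0 col=10 char='s'
After 4 ($): row=0 col=12 char='n'
After 5 (k): row=0 col=12 char='n'
After 6 (k): row=0 col=12 char='n'
After 7 (^): row=0 col=0 char='t'
After 8 (h): row=0 col=0 char='t'
After 9 (^): row=0 col=0 char='t'
After 10 (h): row=0 col=0 char='t'
After 11 (gg): row=0 col=0 char='t'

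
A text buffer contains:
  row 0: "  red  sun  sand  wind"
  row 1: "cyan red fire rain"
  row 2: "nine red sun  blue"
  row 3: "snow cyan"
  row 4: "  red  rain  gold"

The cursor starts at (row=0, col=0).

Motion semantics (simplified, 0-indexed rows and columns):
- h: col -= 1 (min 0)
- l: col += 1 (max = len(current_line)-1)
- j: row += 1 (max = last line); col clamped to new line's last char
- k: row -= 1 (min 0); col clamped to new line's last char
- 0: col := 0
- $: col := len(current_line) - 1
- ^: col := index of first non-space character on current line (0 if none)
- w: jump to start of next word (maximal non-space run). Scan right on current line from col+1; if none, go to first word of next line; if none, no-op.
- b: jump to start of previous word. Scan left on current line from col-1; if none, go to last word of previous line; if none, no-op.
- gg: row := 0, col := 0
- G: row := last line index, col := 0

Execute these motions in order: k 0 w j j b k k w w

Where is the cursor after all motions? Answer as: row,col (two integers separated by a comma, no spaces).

After 1 (k): row=0 col=0 char='_'
After 2 (0): row=0 col=0 char='_'
After 3 (w): row=0 col=2 char='r'
After 4 (j): row=1 col=2 char='a'
After 5 (j): row=2 col=2 char='n'
After 6 (b): row=2 col=0 char='n'
After 7 (k): row=1 col=0 char='c'
After 8 (k): row=0 col=0 char='_'
After 9 (w): row=0 col=2 char='r'
After 10 (w): row=0 col=7 char='s'

Answer: 0,7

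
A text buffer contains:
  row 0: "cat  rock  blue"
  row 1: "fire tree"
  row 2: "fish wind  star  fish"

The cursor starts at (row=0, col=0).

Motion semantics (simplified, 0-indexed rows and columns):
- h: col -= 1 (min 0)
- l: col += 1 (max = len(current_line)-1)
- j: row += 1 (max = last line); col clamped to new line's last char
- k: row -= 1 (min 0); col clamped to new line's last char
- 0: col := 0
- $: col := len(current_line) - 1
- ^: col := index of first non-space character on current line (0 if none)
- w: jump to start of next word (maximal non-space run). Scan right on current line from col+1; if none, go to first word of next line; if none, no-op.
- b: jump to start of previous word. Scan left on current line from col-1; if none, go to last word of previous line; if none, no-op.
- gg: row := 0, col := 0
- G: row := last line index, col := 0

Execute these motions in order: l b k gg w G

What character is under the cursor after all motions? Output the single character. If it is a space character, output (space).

After 1 (l): row=0 col=1 char='a'
After 2 (b): row=0 col=0 char='c'
After 3 (k): row=0 col=0 char='c'
After 4 (gg): row=0 col=0 char='c'
After 5 (w): row=0 col=5 char='r'
After 6 (G): row=2 col=0 char='f'

Answer: f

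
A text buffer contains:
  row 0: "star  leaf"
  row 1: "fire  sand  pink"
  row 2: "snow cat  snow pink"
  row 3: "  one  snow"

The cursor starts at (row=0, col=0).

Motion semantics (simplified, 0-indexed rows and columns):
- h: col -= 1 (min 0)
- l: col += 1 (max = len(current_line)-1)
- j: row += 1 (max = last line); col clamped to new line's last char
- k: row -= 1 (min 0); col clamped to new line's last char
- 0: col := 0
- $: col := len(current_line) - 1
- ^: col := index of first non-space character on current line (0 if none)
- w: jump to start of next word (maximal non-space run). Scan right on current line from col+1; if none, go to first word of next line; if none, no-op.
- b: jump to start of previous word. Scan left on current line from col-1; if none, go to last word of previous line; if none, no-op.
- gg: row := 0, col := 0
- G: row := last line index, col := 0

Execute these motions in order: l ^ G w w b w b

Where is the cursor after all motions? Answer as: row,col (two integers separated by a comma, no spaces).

After 1 (l): row=0 col=1 char='t'
After 2 (^): row=0 col=0 char='s'
After 3 (G): row=3 col=0 char='_'
After 4 (w): row=3 col=2 char='o'
After 5 (w): row=3 col=7 char='s'
After 6 (b): row=3 col=2 char='o'
After 7 (w): row=3 col=7 char='s'
After 8 (b): row=3 col=2 char='o'

Answer: 3,2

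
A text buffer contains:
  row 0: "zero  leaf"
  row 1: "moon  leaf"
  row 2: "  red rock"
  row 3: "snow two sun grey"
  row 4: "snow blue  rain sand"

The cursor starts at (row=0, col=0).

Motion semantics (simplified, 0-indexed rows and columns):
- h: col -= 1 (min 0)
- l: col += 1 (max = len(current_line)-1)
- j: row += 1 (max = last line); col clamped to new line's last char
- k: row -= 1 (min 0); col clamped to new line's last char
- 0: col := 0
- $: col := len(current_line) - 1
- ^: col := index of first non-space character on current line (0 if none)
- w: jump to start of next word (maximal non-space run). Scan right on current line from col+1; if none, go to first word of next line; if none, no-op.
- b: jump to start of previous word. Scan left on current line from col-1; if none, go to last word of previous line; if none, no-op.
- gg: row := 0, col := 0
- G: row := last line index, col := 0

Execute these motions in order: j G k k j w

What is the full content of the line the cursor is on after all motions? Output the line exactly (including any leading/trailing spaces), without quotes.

After 1 (j): row=1 col=0 char='m'
After 2 (G): row=4 col=0 char='s'
After 3 (k): row=3 col=0 char='s'
After 4 (k): row=2 col=0 char='_'
After 5 (j): row=3 col=0 char='s'
After 6 (w): row=3 col=5 char='t'

Answer: snow two sun grey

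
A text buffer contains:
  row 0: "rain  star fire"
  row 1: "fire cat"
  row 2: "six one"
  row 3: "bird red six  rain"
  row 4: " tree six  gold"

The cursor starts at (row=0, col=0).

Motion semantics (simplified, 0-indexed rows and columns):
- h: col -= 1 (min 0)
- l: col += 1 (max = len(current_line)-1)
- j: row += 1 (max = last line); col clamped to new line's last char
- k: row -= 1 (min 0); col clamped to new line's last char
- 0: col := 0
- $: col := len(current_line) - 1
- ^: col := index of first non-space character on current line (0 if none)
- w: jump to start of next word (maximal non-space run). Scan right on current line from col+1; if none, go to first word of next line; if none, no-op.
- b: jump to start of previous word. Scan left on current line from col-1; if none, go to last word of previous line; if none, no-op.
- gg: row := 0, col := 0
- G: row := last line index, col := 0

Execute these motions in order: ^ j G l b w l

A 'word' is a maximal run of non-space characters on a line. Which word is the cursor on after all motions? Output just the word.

After 1 (^): row=0 col=0 char='r'
After 2 (j): row=1 col=0 char='f'
After 3 (G): row=4 col=0 char='_'
After 4 (l): row=4 col=1 char='t'
After 5 (b): row=3 col=14 char='r'
After 6 (w): row=4 col=1 char='t'
After 7 (l): row=4 col=2 char='r'

Answer: tree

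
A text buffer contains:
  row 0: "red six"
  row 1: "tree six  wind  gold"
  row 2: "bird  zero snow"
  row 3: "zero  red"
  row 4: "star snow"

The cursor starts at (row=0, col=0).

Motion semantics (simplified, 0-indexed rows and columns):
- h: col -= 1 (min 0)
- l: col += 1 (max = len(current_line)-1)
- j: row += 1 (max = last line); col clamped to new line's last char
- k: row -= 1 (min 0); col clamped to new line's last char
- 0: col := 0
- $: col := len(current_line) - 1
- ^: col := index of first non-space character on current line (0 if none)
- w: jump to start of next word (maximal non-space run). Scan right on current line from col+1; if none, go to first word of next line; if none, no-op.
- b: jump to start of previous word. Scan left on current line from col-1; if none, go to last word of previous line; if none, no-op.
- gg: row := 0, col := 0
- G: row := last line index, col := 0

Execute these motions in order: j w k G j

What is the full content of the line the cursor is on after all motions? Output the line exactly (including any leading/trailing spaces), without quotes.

After 1 (j): row=1 col=0 char='t'
After 2 (w): row=1 col=5 char='s'
After 3 (k): row=0 col=5 char='i'
After 4 (G): row=4 col=0 char='s'
After 5 (j): row=4 col=0 char='s'

Answer: star snow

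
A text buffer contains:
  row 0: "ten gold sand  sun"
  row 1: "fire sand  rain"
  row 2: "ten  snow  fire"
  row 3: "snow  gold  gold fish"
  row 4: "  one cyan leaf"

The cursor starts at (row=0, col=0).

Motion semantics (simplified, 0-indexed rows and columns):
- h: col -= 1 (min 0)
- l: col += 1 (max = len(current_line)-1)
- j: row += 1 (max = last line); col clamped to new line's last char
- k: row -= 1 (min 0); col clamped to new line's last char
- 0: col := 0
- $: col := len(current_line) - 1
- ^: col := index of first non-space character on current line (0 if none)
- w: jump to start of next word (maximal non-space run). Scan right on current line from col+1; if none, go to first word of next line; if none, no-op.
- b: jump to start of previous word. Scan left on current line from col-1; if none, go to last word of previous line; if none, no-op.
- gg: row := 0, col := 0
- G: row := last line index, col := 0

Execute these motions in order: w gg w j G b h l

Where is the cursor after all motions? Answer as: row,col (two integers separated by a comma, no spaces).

Answer: 3,17

Derivation:
After 1 (w): row=0 col=4 char='g'
After 2 (gg): row=0 col=0 char='t'
After 3 (w): row=0 col=4 char='g'
After 4 (j): row=1 col=4 char='_'
After 5 (G): row=4 col=0 char='_'
After 6 (b): row=3 col=17 char='f'
After 7 (h): row=3 col=16 char='_'
After 8 (l): row=3 col=17 char='f'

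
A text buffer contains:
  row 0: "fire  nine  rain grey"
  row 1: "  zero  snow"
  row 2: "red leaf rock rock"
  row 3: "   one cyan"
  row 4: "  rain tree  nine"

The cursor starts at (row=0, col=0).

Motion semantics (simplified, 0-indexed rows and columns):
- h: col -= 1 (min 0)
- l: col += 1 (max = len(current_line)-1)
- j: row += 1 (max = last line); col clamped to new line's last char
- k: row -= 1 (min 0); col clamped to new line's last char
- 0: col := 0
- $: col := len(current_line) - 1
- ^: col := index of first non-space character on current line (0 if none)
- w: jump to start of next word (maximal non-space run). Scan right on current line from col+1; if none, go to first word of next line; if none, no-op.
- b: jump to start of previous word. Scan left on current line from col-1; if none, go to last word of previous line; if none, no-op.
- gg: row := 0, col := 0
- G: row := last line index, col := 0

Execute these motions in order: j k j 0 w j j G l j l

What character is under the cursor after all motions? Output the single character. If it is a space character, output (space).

Answer: r

Derivation:
After 1 (j): row=1 col=0 char='_'
After 2 (k): row=0 col=0 char='f'
After 3 (j): row=1 col=0 char='_'
After 4 (0): row=1 col=0 char='_'
After 5 (w): row=1 col=2 char='z'
After 6 (j): row=2 col=2 char='d'
After 7 (j): row=3 col=2 char='_'
After 8 (G): row=4 col=0 char='_'
After 9 (l): row=4 col=1 char='_'
After 10 (j): row=4 col=1 char='_'
After 11 (l): row=4 col=2 char='r'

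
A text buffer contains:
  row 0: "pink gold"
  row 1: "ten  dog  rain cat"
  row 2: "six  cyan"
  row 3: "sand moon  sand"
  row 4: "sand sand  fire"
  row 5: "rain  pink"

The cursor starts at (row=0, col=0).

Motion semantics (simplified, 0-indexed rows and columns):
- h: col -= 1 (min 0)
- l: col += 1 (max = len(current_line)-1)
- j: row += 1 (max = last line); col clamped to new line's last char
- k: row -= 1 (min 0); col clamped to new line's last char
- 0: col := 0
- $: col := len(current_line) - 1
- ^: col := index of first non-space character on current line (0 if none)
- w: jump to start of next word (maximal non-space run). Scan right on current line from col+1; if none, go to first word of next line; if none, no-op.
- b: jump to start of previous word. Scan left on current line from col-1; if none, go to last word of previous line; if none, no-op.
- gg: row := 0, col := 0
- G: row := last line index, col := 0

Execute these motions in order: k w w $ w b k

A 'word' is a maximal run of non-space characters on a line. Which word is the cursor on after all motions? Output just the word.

After 1 (k): row=0 col=0 char='p'
After 2 (w): row=0 col=5 char='g'
After 3 (w): row=1 col=0 char='t'
After 4 ($): row=1 col=17 char='t'
After 5 (w): row=2 col=0 char='s'
After 6 (b): row=1 col=15 char='c'
After 7 (k): row=0 col=8 char='d'

Answer: gold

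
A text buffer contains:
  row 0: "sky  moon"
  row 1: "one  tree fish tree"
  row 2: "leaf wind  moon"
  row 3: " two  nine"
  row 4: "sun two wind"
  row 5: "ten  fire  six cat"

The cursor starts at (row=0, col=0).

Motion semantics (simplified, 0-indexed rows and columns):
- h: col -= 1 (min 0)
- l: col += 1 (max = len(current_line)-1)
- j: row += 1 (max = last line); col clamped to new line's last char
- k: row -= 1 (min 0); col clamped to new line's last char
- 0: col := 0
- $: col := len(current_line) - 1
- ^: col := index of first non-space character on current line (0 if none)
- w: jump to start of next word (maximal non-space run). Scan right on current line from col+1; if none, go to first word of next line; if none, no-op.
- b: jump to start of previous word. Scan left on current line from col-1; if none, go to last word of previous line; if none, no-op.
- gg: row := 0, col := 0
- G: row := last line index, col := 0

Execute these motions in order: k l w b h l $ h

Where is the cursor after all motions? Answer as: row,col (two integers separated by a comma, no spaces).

Answer: 0,7

Derivation:
After 1 (k): row=0 col=0 char='s'
After 2 (l): row=0 col=1 char='k'
After 3 (w): row=0 col=5 char='m'
After 4 (b): row=0 col=0 char='s'
After 5 (h): row=0 col=0 char='s'
After 6 (l): row=0 col=1 char='k'
After 7 ($): row=0 col=8 char='n'
After 8 (h): row=0 col=7 char='o'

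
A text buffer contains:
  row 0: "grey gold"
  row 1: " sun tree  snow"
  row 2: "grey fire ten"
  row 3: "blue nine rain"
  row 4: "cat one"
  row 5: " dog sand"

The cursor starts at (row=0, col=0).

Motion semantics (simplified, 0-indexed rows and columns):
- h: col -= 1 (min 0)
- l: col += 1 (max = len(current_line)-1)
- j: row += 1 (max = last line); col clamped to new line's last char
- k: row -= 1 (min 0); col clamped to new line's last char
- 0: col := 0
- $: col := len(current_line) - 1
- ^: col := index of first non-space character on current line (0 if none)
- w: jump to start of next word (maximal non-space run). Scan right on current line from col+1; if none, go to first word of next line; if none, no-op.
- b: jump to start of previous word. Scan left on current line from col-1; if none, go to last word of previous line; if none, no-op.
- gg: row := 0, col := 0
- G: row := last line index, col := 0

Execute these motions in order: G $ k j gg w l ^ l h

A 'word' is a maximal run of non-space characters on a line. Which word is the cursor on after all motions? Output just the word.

After 1 (G): row=5 col=0 char='_'
After 2 ($): row=5 col=8 char='d'
After 3 (k): row=4 col=6 char='e'
After 4 (j): row=5 col=6 char='a'
After 5 (gg): row=0 col=0 char='g'
After 6 (w): row=0 col=5 char='g'
After 7 (l): row=0 col=6 char='o'
After 8 (^): row=0 col=0 char='g'
After 9 (l): row=0 col=1 char='r'
After 10 (h): row=0 col=0 char='g'

Answer: grey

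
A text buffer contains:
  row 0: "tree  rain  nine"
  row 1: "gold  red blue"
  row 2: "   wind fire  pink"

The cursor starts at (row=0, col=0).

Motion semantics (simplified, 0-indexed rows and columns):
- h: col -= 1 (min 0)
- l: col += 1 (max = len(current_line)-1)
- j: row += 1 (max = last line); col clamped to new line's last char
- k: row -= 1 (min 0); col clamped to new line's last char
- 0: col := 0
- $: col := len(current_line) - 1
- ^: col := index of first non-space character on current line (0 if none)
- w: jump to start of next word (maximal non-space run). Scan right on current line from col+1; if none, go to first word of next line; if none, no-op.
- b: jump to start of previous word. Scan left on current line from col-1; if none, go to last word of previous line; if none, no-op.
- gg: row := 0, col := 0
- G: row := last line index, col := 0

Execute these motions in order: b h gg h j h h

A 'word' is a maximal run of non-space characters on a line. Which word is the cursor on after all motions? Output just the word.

Answer: gold

Derivation:
After 1 (b): row=0 col=0 char='t'
After 2 (h): row=0 col=0 char='t'
After 3 (gg): row=0 col=0 char='t'
After 4 (h): row=0 col=0 char='t'
After 5 (j): row=1 col=0 char='g'
After 6 (h): row=1 col=0 char='g'
After 7 (h): row=1 col=0 char='g'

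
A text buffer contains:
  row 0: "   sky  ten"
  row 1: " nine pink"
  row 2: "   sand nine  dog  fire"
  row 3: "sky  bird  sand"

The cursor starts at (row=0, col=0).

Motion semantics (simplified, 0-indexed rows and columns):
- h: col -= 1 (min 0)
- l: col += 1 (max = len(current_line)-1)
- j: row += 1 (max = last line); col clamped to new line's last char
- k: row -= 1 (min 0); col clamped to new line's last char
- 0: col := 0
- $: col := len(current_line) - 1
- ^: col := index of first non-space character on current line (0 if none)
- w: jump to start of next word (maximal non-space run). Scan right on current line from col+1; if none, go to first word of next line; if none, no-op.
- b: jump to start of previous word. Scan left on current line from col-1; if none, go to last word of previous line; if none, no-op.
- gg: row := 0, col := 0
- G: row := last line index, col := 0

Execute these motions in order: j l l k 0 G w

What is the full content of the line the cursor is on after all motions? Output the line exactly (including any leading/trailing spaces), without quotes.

After 1 (j): row=1 col=0 char='_'
After 2 (l): row=1 col=1 char='n'
After 3 (l): row=1 col=2 char='i'
After 4 (k): row=0 col=2 char='_'
After 5 (0): row=0 col=0 char='_'
After 6 (G): row=3 col=0 char='s'
After 7 (w): row=3 col=5 char='b'

Answer: sky  bird  sand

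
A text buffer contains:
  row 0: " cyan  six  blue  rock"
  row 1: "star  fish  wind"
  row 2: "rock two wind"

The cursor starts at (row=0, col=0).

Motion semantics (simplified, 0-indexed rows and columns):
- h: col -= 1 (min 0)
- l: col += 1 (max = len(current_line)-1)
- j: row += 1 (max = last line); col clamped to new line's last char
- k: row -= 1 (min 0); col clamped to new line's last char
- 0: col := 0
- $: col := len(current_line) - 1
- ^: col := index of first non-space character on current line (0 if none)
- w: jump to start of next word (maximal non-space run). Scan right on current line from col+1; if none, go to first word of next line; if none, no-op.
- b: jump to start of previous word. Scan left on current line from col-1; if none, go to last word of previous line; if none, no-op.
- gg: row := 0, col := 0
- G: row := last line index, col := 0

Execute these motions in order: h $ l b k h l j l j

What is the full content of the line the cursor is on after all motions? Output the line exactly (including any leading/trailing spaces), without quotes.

After 1 (h): row=0 col=0 char='_'
After 2 ($): row=0 col=21 char='k'
After 3 (l): row=0 col=21 char='k'
After 4 (b): row=0 col=18 char='r'
After 5 (k): row=0 col=18 char='r'
After 6 (h): row=0 col=17 char='_'
After 7 (l): row=0 col=18 char='r'
After 8 (j): row=1 col=15 char='d'
After 9 (l): row=1 col=15 char='d'
After 10 (j): row=2 col=12 char='d'

Answer: rock two wind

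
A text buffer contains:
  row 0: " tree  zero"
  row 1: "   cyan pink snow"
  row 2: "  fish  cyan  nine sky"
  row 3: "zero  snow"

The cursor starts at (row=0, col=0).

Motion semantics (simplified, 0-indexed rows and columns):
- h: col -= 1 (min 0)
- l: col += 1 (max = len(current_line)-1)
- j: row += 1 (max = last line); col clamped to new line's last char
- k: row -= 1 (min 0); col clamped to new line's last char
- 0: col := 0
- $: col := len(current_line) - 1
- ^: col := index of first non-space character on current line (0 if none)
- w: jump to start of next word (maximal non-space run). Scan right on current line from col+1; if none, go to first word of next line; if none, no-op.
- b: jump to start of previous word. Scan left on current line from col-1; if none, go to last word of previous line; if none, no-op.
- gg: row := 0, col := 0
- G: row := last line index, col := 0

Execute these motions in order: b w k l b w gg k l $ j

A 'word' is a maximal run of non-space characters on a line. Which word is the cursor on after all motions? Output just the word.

Answer: pink

Derivation:
After 1 (b): row=0 col=0 char='_'
After 2 (w): row=0 col=1 char='t'
After 3 (k): row=0 col=1 char='t'
After 4 (l): row=0 col=2 char='r'
After 5 (b): row=0 col=1 char='t'
After 6 (w): row=0 col=7 char='z'
After 7 (gg): row=0 col=0 char='_'
After 8 (k): row=0 col=0 char='_'
After 9 (l): row=0 col=1 char='t'
After 10 ($): row=0 col=10 char='o'
After 11 (j): row=1 col=10 char='n'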